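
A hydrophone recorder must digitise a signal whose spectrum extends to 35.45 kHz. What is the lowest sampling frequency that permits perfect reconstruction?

70.9 kHz

Nyquist rate = 2 × 35.45 kHz = 70.9 kHz.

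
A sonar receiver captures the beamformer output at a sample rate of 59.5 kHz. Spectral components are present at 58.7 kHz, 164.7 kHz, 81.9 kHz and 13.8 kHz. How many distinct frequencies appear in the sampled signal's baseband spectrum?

3

fs/2 = 29.75 kHz.
58.7 kHz > fs/2 = 29.75 kHz, folds to fs − 58.7 kHz = 0.8 kHz.
164.7 kHz mod fs = 45.7 kHz.
45.7 kHz > fs/2 = 29.75 kHz, folds to fs − 45.7 kHz = 13.8 kHz.
81.9 kHz mod fs = 22.4 kHz.
22.4 kHz ≤ fs/2 = 29.75 kHz, appears at 22.4 kHz.
13.8 kHz ≤ fs/2 = 29.75 kHz, passes unchanged.
Distinct values: {0.8 kHz, 13.8 kHz, 22.4 kHz} → 3.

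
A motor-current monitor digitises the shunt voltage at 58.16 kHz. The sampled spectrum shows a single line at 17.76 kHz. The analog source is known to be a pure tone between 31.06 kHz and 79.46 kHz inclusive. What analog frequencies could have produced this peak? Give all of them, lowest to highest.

Frequencies that alias to 17.76 kHz are k·fs ± 17.76 kHz for integer k ≥ 0.
k=0: 17.76 kHz.
k=1: 40.4 kHz, 75.92 kHz.
k=2: 98.56 kHz, 134.08 kHz.
Within [31.06 kHz, 79.46 kHz]: 40.4 kHz, 75.92 kHz.

40.4 kHz, 75.92 kHz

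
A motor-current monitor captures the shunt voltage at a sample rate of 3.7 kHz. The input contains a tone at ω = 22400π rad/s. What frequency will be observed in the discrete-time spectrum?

0.1 kHz

ω = 22400π rad/s → f = ω/(2π) = 11200 Hz = 11.2 kHz.
11.2 kHz mod fs = 0.1 kHz.
0.1 kHz ≤ fs/2 = 1.85 kHz, appears at 0.1 kHz.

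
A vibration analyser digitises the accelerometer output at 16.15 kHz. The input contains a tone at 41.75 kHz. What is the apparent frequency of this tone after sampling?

41.75 kHz mod fs = 9.45 kHz.
9.45 kHz > fs/2 = 8.075 kHz, folds to fs − 9.45 kHz = 6.7 kHz.

6.7 kHz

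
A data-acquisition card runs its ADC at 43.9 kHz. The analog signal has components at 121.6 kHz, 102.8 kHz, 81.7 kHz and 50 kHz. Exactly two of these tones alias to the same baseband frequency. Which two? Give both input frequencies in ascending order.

50 kHz, 81.7 kHz

fs/2 = 21.95 kHz.
121.6 kHz mod fs = 33.8 kHz.
33.8 kHz > fs/2 = 21.95 kHz, folds to fs − 33.8 kHz = 10.1 kHz.
102.8 kHz mod fs = 15 kHz.
15 kHz ≤ fs/2 = 21.95 kHz, appears at 15 kHz.
81.7 kHz mod fs = 37.8 kHz.
37.8 kHz > fs/2 = 21.95 kHz, folds to fs − 37.8 kHz = 6.1 kHz.
50 kHz mod fs = 6.1 kHz.
6.1 kHz ≤ fs/2 = 21.95 kHz, appears at 6.1 kHz.
50 kHz and 81.7 kHz both map to 6.1 kHz.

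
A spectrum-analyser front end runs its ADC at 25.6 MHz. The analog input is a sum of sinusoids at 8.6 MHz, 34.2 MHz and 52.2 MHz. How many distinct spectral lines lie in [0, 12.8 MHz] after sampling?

2

fs/2 = 12.8 MHz.
8.6 MHz ≤ fs/2 = 12.8 MHz, passes unchanged.
34.2 MHz mod fs = 8.6 MHz.
8.6 MHz ≤ fs/2 = 12.8 MHz, appears at 8.6 MHz.
52.2 MHz mod fs = 1 MHz.
1 MHz ≤ fs/2 = 12.8 MHz, appears at 1 MHz.
Distinct values: {1 MHz, 8.6 MHz} → 2.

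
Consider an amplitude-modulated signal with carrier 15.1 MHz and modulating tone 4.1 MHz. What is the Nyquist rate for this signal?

AM sidebands sit at fc ± fm = 11 MHz and 19.2 MHz.
Highest-frequency component: 19.2 MHz.
Nyquist rate = 2 × 19.2 MHz = 38.4 MHz.

38.4 MHz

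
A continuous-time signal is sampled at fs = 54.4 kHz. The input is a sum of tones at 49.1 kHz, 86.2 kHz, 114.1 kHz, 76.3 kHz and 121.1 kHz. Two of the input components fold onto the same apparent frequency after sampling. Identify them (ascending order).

49.1 kHz, 114.1 kHz

fs/2 = 27.2 kHz.
49.1 kHz > fs/2 = 27.2 kHz, folds to fs − 49.1 kHz = 5.3 kHz.
86.2 kHz mod fs = 31.8 kHz.
31.8 kHz > fs/2 = 27.2 kHz, folds to fs − 31.8 kHz = 22.6 kHz.
114.1 kHz mod fs = 5.3 kHz.
5.3 kHz ≤ fs/2 = 27.2 kHz, appears at 5.3 kHz.
76.3 kHz mod fs = 21.9 kHz.
21.9 kHz ≤ fs/2 = 27.2 kHz, appears at 21.9 kHz.
121.1 kHz mod fs = 12.3 kHz.
12.3 kHz ≤ fs/2 = 27.2 kHz, appears at 12.3 kHz.
49.1 kHz and 114.1 kHz both map to 5.3 kHz.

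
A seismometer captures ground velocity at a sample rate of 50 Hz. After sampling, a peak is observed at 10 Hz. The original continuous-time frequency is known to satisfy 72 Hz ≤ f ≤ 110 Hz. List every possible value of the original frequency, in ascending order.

90 Hz, 110 Hz

Frequencies that alias to 10 Hz are k·fs ± 10 Hz for integer k ≥ 0.
k=0: 10 Hz.
k=1: 40 Hz, 60 Hz.
k=2: 90 Hz, 110 Hz.
k=3: 140 Hz, 160 Hz.
Within [72 Hz, 110 Hz]: 90 Hz, 110 Hz.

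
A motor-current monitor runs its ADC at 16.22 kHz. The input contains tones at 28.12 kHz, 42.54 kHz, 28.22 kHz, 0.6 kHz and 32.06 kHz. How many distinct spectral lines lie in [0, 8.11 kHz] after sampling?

5

fs/2 = 8.11 kHz.
28.12 kHz mod fs = 11.9 kHz.
11.9 kHz > fs/2 = 8.11 kHz, folds to fs − 11.9 kHz = 4.32 kHz.
42.54 kHz mod fs = 10.1 kHz.
10.1 kHz > fs/2 = 8.11 kHz, folds to fs − 10.1 kHz = 6.12 kHz.
28.22 kHz mod fs = 12 kHz.
12 kHz > fs/2 = 8.11 kHz, folds to fs − 12 kHz = 4.22 kHz.
0.6 kHz ≤ fs/2 = 8.11 kHz, passes unchanged.
32.06 kHz mod fs = 15.84 kHz.
15.84 kHz > fs/2 = 8.11 kHz, folds to fs − 15.84 kHz = 0.38 kHz.
Distinct values: {0.38 kHz, 0.6 kHz, 4.22 kHz, 4.32 kHz, 6.12 kHz} → 5.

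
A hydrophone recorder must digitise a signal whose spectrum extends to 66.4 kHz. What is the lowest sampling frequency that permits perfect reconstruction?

Nyquist rate = 2 × 66.4 kHz = 132.8 kHz.

132.8 kHz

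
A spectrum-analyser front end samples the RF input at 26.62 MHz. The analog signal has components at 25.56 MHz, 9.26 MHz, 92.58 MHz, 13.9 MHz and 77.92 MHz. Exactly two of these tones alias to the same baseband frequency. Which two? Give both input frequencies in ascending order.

13.9 MHz, 92.58 MHz

fs/2 = 13.31 MHz.
25.56 MHz > fs/2 = 13.31 MHz, folds to fs − 25.56 MHz = 1.06 MHz.
9.26 MHz ≤ fs/2 = 13.31 MHz, passes unchanged.
92.58 MHz mod fs = 12.72 MHz.
12.72 MHz ≤ fs/2 = 13.31 MHz, appears at 12.72 MHz.
13.9 MHz > fs/2 = 13.31 MHz, folds to fs − 13.9 MHz = 12.72 MHz.
77.92 MHz mod fs = 24.68 MHz.
24.68 MHz > fs/2 = 13.31 MHz, folds to fs − 24.68 MHz = 1.94 MHz.
13.9 MHz and 92.58 MHz both map to 12.72 MHz.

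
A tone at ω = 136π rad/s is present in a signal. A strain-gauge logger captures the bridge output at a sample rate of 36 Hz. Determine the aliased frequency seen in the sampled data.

ω = 136π rad/s → f = ω/(2π) = 68 Hz.
68 Hz mod fs = 32 Hz.
32 Hz > fs/2 = 18 Hz, folds to fs − 32 Hz = 4 Hz.

4 Hz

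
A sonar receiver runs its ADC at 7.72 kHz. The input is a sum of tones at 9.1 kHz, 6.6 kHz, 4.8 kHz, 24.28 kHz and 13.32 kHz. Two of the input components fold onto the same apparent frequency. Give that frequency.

1.12 kHz

fs/2 = 3.86 kHz.
9.1 kHz mod fs = 1.38 kHz.
1.38 kHz ≤ fs/2 = 3.86 kHz, appears at 1.38 kHz.
6.6 kHz > fs/2 = 3.86 kHz, folds to fs − 6.6 kHz = 1.12 kHz.
4.8 kHz > fs/2 = 3.86 kHz, folds to fs − 4.8 kHz = 2.92 kHz.
24.28 kHz mod fs = 1.12 kHz.
1.12 kHz ≤ fs/2 = 3.86 kHz, appears at 1.12 kHz.
13.32 kHz mod fs = 5.6 kHz.
5.6 kHz > fs/2 = 3.86 kHz, folds to fs − 5.6 kHz = 2.12 kHz.
6.6 kHz and 24.28 kHz both map to 1.12 kHz.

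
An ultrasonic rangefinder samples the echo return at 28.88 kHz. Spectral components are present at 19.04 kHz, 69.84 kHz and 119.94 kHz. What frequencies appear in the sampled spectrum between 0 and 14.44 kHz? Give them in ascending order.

fs/2 = 14.44 kHz.
19.04 kHz > fs/2 = 14.44 kHz, folds to fs − 19.04 kHz = 9.84 kHz.
69.84 kHz mod fs = 12.08 kHz.
12.08 kHz ≤ fs/2 = 14.44 kHz, appears at 12.08 kHz.
119.94 kHz mod fs = 4.42 kHz.
4.42 kHz ≤ fs/2 = 14.44 kHz, appears at 4.42 kHz.
Distinct values: {4.42 kHz, 9.84 kHz, 12.08 kHz}.

4.42 kHz, 9.84 kHz, 12.08 kHz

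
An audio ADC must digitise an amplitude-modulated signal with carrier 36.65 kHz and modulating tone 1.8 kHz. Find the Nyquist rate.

AM sidebands sit at fc ± fm = 34.85 kHz and 38.45 kHz.
Highest-frequency component: 38.45 kHz.
Nyquist rate = 2 × 38.45 kHz = 76.9 kHz.

76.9 kHz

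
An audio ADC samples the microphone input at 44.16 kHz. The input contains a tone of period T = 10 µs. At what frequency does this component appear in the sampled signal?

11.68 kHz

T = 10 µs → f = 1/T = 100 kHz.
100 kHz mod fs = 11.68 kHz.
11.68 kHz ≤ fs/2 = 22.08 kHz, appears at 11.68 kHz.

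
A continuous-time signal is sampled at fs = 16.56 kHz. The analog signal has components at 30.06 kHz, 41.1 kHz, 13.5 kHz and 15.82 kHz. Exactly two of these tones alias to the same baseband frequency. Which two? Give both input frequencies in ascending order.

fs/2 = 8.28 kHz.
30.06 kHz mod fs = 13.5 kHz.
13.5 kHz > fs/2 = 8.28 kHz, folds to fs − 13.5 kHz = 3.06 kHz.
41.1 kHz mod fs = 7.98 kHz.
7.98 kHz ≤ fs/2 = 8.28 kHz, appears at 7.98 kHz.
13.5 kHz > fs/2 = 8.28 kHz, folds to fs − 13.5 kHz = 3.06 kHz.
15.82 kHz > fs/2 = 8.28 kHz, folds to fs − 15.82 kHz = 0.74 kHz.
13.5 kHz and 30.06 kHz both map to 3.06 kHz.

13.5 kHz, 30.06 kHz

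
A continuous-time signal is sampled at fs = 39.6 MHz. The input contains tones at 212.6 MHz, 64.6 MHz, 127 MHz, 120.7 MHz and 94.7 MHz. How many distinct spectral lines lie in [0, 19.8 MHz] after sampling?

4

fs/2 = 19.8 MHz.
212.6 MHz mod fs = 14.6 MHz.
14.6 MHz ≤ fs/2 = 19.8 MHz, appears at 14.6 MHz.
64.6 MHz mod fs = 25 MHz.
25 MHz > fs/2 = 19.8 MHz, folds to fs − 25 MHz = 14.6 MHz.
127 MHz mod fs = 8.2 MHz.
8.2 MHz ≤ fs/2 = 19.8 MHz, appears at 8.2 MHz.
120.7 MHz mod fs = 1.9 MHz.
1.9 MHz ≤ fs/2 = 19.8 MHz, appears at 1.9 MHz.
94.7 MHz mod fs = 15.5 MHz.
15.5 MHz ≤ fs/2 = 19.8 MHz, appears at 15.5 MHz.
Distinct values: {1.9 MHz, 8.2 MHz, 14.6 MHz, 15.5 MHz} → 4.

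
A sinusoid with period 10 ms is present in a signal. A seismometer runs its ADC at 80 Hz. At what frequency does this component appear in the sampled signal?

T = 10 ms → f = 1/T = 100 Hz.
100 Hz mod fs = 20 Hz.
20 Hz ≤ fs/2 = 40 Hz, appears at 20 Hz.

20 Hz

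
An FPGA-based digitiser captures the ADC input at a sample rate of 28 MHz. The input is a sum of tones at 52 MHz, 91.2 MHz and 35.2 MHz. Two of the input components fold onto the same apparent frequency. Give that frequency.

fs/2 = 14 MHz.
52 MHz mod fs = 24 MHz.
24 MHz > fs/2 = 14 MHz, folds to fs − 24 MHz = 4 MHz.
91.2 MHz mod fs = 7.2 MHz.
7.2 MHz ≤ fs/2 = 14 MHz, appears at 7.2 MHz.
35.2 MHz mod fs = 7.2 MHz.
7.2 MHz ≤ fs/2 = 14 MHz, appears at 7.2 MHz.
35.2 MHz and 91.2 MHz both map to 7.2 MHz.

7.2 MHz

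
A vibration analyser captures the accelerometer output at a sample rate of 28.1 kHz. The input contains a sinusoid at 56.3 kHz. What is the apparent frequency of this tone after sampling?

56.3 kHz mod fs = 0.1 kHz.
0.1 kHz ≤ fs/2 = 14.05 kHz, appears at 0.1 kHz.

0.1 kHz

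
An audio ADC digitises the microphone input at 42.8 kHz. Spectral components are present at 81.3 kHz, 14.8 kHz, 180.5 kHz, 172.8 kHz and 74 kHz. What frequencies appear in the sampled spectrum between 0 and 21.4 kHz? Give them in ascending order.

1.6 kHz, 4.3 kHz, 9.3 kHz, 11.6 kHz, 14.8 kHz

fs/2 = 21.4 kHz.
81.3 kHz mod fs = 38.5 kHz.
38.5 kHz > fs/2 = 21.4 kHz, folds to fs − 38.5 kHz = 4.3 kHz.
14.8 kHz ≤ fs/2 = 21.4 kHz, passes unchanged.
180.5 kHz mod fs = 9.3 kHz.
9.3 kHz ≤ fs/2 = 21.4 kHz, appears at 9.3 kHz.
172.8 kHz mod fs = 1.6 kHz.
1.6 kHz ≤ fs/2 = 21.4 kHz, appears at 1.6 kHz.
74 kHz mod fs = 31.2 kHz.
31.2 kHz > fs/2 = 21.4 kHz, folds to fs − 31.2 kHz = 11.6 kHz.
Distinct values: {1.6 kHz, 4.3 kHz, 9.3 kHz, 11.6 kHz, 14.8 kHz}.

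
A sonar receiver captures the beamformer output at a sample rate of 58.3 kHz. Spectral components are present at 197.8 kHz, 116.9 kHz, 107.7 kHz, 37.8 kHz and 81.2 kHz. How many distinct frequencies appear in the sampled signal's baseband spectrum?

4

fs/2 = 29.15 kHz.
197.8 kHz mod fs = 22.9 kHz.
22.9 kHz ≤ fs/2 = 29.15 kHz, appears at 22.9 kHz.
116.9 kHz mod fs = 0.3 kHz.
0.3 kHz ≤ fs/2 = 29.15 kHz, appears at 0.3 kHz.
107.7 kHz mod fs = 49.4 kHz.
49.4 kHz > fs/2 = 29.15 kHz, folds to fs − 49.4 kHz = 8.9 kHz.
37.8 kHz > fs/2 = 29.15 kHz, folds to fs − 37.8 kHz = 20.5 kHz.
81.2 kHz mod fs = 22.9 kHz.
22.9 kHz ≤ fs/2 = 29.15 kHz, appears at 22.9 kHz.
Distinct values: {0.3 kHz, 8.9 kHz, 20.5 kHz, 22.9 kHz} → 4.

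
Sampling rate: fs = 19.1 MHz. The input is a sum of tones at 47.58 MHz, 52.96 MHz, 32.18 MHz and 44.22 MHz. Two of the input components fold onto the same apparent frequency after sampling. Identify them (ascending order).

fs/2 = 9.55 MHz.
47.58 MHz mod fs = 9.38 MHz.
9.38 MHz ≤ fs/2 = 9.55 MHz, appears at 9.38 MHz.
52.96 MHz mod fs = 14.76 MHz.
14.76 MHz > fs/2 = 9.55 MHz, folds to fs − 14.76 MHz = 4.34 MHz.
32.18 MHz mod fs = 13.08 MHz.
13.08 MHz > fs/2 = 9.55 MHz, folds to fs − 13.08 MHz = 6.02 MHz.
44.22 MHz mod fs = 6.02 MHz.
6.02 MHz ≤ fs/2 = 9.55 MHz, appears at 6.02 MHz.
32.18 MHz and 44.22 MHz both map to 6.02 MHz.

32.18 MHz, 44.22 MHz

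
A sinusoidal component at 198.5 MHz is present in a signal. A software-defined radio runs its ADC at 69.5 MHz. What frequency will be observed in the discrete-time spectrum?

198.5 MHz mod fs = 59.5 MHz.
59.5 MHz > fs/2 = 34.75 MHz, folds to fs − 59.5 MHz = 10 MHz.

10 MHz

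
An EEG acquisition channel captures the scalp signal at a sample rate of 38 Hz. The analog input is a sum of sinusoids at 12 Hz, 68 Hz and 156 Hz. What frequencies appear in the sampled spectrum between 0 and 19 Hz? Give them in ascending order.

fs/2 = 19 Hz.
12 Hz ≤ fs/2 = 19 Hz, passes unchanged.
68 Hz mod fs = 30 Hz.
30 Hz > fs/2 = 19 Hz, folds to fs − 30 Hz = 8 Hz.
156 Hz mod fs = 4 Hz.
4 Hz ≤ fs/2 = 19 Hz, appears at 4 Hz.
Distinct values: {4 Hz, 8 Hz, 12 Hz}.

4 Hz, 8 Hz, 12 Hz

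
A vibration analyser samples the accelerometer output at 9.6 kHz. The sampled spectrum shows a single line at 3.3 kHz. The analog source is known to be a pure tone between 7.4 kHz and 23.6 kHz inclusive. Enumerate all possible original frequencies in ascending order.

12.9 kHz, 15.9 kHz, 22.5 kHz

Frequencies that alias to 3.3 kHz are k·fs ± 3.3 kHz for integer k ≥ 0.
k=0: 3.3 kHz.
k=1: 6.3 kHz, 12.9 kHz.
k=2: 15.9 kHz, 22.5 kHz.
k=3: 25.5 kHz, 32.1 kHz.
Within [7.4 kHz, 23.6 kHz]: 12.9 kHz, 15.9 kHz, 22.5 kHz.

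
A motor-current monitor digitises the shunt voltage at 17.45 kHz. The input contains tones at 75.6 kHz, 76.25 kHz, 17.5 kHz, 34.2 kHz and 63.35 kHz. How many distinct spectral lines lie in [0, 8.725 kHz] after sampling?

fs/2 = 8.725 kHz.
75.6 kHz mod fs = 5.8 kHz.
5.8 kHz ≤ fs/2 = 8.725 kHz, appears at 5.8 kHz.
76.25 kHz mod fs = 6.45 kHz.
6.45 kHz ≤ fs/2 = 8.725 kHz, appears at 6.45 kHz.
17.5 kHz mod fs = 0.05 kHz.
0.05 kHz ≤ fs/2 = 8.725 kHz, appears at 0.05 kHz.
34.2 kHz mod fs = 16.75 kHz.
16.75 kHz > fs/2 = 8.725 kHz, folds to fs − 16.75 kHz = 0.7 kHz.
63.35 kHz mod fs = 11 kHz.
11 kHz > fs/2 = 8.725 kHz, folds to fs − 11 kHz = 6.45 kHz.
Distinct values: {0.05 kHz, 0.7 kHz, 5.8 kHz, 6.45 kHz} → 4.

4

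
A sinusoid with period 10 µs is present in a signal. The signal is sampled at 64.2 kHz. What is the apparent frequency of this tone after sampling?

28.4 kHz

T = 10 µs → f = 1/T = 100 kHz.
100 kHz mod fs = 35.8 kHz.
35.8 kHz > fs/2 = 32.1 kHz, folds to fs − 35.8 kHz = 28.4 kHz.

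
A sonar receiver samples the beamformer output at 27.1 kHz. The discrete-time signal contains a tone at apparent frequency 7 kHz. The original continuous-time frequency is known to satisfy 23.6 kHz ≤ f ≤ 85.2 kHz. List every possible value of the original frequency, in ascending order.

Frequencies that alias to 7 kHz are k·fs ± 7 kHz for integer k ≥ 0.
k=0: 7 kHz.
k=1: 20.1 kHz, 34.1 kHz.
k=2: 47.2 kHz, 61.2 kHz.
k=3: 74.3 kHz, 88.3 kHz.
k=4: 101.4 kHz, 115.4 kHz.
Within [23.6 kHz, 85.2 kHz]: 34.1 kHz, 47.2 kHz, 61.2 kHz, 74.3 kHz.

34.1 kHz, 47.2 kHz, 61.2 kHz, 74.3 kHz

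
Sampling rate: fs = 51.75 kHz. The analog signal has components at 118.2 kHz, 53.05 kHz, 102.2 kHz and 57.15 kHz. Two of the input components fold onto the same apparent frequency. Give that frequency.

1.3 kHz

fs/2 = 25.875 kHz.
118.2 kHz mod fs = 14.7 kHz.
14.7 kHz ≤ fs/2 = 25.875 kHz, appears at 14.7 kHz.
53.05 kHz mod fs = 1.3 kHz.
1.3 kHz ≤ fs/2 = 25.875 kHz, appears at 1.3 kHz.
102.2 kHz mod fs = 50.45 kHz.
50.45 kHz > fs/2 = 25.875 kHz, folds to fs − 50.45 kHz = 1.3 kHz.
57.15 kHz mod fs = 5.4 kHz.
5.4 kHz ≤ fs/2 = 25.875 kHz, appears at 5.4 kHz.
53.05 kHz and 102.2 kHz both map to 1.3 kHz.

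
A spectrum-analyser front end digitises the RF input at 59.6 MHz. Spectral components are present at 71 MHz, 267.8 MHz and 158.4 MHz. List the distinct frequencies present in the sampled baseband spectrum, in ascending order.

11.4 MHz, 20.4 MHz, 29.4 MHz

fs/2 = 29.8 MHz.
71 MHz mod fs = 11.4 MHz.
11.4 MHz ≤ fs/2 = 29.8 MHz, appears at 11.4 MHz.
267.8 MHz mod fs = 29.4 MHz.
29.4 MHz ≤ fs/2 = 29.8 MHz, appears at 29.4 MHz.
158.4 MHz mod fs = 39.2 MHz.
39.2 MHz > fs/2 = 29.8 MHz, folds to fs − 39.2 MHz = 20.4 MHz.
Distinct values: {11.4 MHz, 20.4 MHz, 29.4 MHz}.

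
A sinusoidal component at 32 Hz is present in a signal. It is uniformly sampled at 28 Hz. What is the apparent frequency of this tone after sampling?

32 Hz mod fs = 4 Hz.
4 Hz ≤ fs/2 = 14 Hz, appears at 4 Hz.

4 Hz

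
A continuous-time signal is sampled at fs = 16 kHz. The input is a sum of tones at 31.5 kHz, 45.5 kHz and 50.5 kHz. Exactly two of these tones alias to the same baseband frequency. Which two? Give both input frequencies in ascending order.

45.5 kHz, 50.5 kHz

fs/2 = 8 kHz.
31.5 kHz mod fs = 15.5 kHz.
15.5 kHz > fs/2 = 8 kHz, folds to fs − 15.5 kHz = 0.5 kHz.
45.5 kHz mod fs = 13.5 kHz.
13.5 kHz > fs/2 = 8 kHz, folds to fs − 13.5 kHz = 2.5 kHz.
50.5 kHz mod fs = 2.5 kHz.
2.5 kHz ≤ fs/2 = 8 kHz, appears at 2.5 kHz.
45.5 kHz and 50.5 kHz both map to 2.5 kHz.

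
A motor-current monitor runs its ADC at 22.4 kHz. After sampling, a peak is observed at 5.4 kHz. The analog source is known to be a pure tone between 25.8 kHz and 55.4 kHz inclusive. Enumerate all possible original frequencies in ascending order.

Frequencies that alias to 5.4 kHz are k·fs ± 5.4 kHz for integer k ≥ 0.
k=0: 5.4 kHz.
k=1: 17 kHz, 27.8 kHz.
k=2: 39.4 kHz, 50.2 kHz.
k=3: 61.8 kHz, 72.6 kHz.
Within [25.8 kHz, 55.4 kHz]: 27.8 kHz, 39.4 kHz, 50.2 kHz.

27.8 kHz, 39.4 kHz, 50.2 kHz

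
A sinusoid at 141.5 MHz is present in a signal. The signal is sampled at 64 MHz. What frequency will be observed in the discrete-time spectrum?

13.5 MHz

141.5 MHz mod fs = 13.5 MHz.
13.5 MHz ≤ fs/2 = 32 MHz, appears at 13.5 MHz.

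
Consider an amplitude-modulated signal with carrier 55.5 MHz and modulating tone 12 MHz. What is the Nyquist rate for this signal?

AM sidebands sit at fc ± fm = 43.5 MHz and 67.5 MHz.
Highest-frequency component: 67.5 MHz.
Nyquist rate = 2 × 67.5 MHz = 135 MHz.

135 MHz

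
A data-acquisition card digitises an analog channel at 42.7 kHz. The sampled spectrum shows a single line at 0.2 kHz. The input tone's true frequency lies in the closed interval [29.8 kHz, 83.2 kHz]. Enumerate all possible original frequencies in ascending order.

42.5 kHz, 42.9 kHz

Frequencies that alias to 0.2 kHz are k·fs ± 0.2 kHz for integer k ≥ 0.
k=0: 0.2 kHz.
k=1: 42.5 kHz, 42.9 kHz.
k=2: 85.2 kHz, 85.6 kHz.
Within [29.8 kHz, 83.2 kHz]: 42.5 kHz, 42.9 kHz.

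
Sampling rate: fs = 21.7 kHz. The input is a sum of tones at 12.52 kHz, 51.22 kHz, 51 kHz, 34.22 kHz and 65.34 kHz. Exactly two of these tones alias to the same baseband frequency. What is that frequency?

9.18 kHz

fs/2 = 10.85 kHz.
12.52 kHz > fs/2 = 10.85 kHz, folds to fs − 12.52 kHz = 9.18 kHz.
51.22 kHz mod fs = 7.82 kHz.
7.82 kHz ≤ fs/2 = 10.85 kHz, appears at 7.82 kHz.
51 kHz mod fs = 7.6 kHz.
7.6 kHz ≤ fs/2 = 10.85 kHz, appears at 7.6 kHz.
34.22 kHz mod fs = 12.52 kHz.
12.52 kHz > fs/2 = 10.85 kHz, folds to fs − 12.52 kHz = 9.18 kHz.
65.34 kHz mod fs = 0.24 kHz.
0.24 kHz ≤ fs/2 = 10.85 kHz, appears at 0.24 kHz.
12.52 kHz and 34.22 kHz both map to 9.18 kHz.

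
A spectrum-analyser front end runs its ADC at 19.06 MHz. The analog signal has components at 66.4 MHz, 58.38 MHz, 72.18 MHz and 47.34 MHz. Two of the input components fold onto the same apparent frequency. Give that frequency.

fs/2 = 9.53 MHz.
66.4 MHz mod fs = 9.22 MHz.
9.22 MHz ≤ fs/2 = 9.53 MHz, appears at 9.22 MHz.
58.38 MHz mod fs = 1.2 MHz.
1.2 MHz ≤ fs/2 = 9.53 MHz, appears at 1.2 MHz.
72.18 MHz mod fs = 15 MHz.
15 MHz > fs/2 = 9.53 MHz, folds to fs − 15 MHz = 4.06 MHz.
47.34 MHz mod fs = 9.22 MHz.
9.22 MHz ≤ fs/2 = 9.53 MHz, appears at 9.22 MHz.
47.34 MHz and 66.4 MHz both map to 9.22 MHz.

9.22 MHz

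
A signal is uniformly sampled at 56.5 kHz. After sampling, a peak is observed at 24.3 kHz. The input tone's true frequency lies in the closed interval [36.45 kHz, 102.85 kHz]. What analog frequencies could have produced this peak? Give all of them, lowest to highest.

80.8 kHz, 88.7 kHz

Frequencies that alias to 24.3 kHz are k·fs ± 24.3 kHz for integer k ≥ 0.
k=0: 24.3 kHz.
k=1: 32.2 kHz, 80.8 kHz.
k=2: 88.7 kHz, 137.3 kHz.
k=3: 145.2 kHz, 193.8 kHz.
Within [36.45 kHz, 102.85 kHz]: 80.8 kHz, 88.7 kHz.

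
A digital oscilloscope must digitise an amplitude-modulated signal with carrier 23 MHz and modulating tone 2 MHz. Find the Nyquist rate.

AM sidebands sit at fc ± fm = 21 MHz and 25 MHz.
Highest-frequency component: 25 MHz.
Nyquist rate = 2 × 25 MHz = 50 MHz.

50 MHz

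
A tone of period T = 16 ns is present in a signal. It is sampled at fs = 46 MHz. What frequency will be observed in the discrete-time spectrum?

16.5 MHz

T = 16 ns → f = 1/T = 62.5 MHz.
62.5 MHz mod fs = 16.5 MHz.
16.5 MHz ≤ fs/2 = 23 MHz, appears at 16.5 MHz.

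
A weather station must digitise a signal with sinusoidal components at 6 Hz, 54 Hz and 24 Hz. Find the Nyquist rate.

108 Hz

Highest-frequency component: 54 Hz.
Nyquist rate = 2 × 54 Hz = 108 Hz.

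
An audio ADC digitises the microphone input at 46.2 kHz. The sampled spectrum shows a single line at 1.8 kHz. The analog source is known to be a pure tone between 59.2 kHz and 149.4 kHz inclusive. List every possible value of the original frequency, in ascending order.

90.6 kHz, 94.2 kHz, 136.8 kHz, 140.4 kHz

Frequencies that alias to 1.8 kHz are k·fs ± 1.8 kHz for integer k ≥ 0.
k=0: 1.8 kHz.
k=1: 44.4 kHz, 48 kHz.
k=2: 90.6 kHz, 94.2 kHz.
k=3: 136.8 kHz, 140.4 kHz.
k=4: 183 kHz, 186.6 kHz.
Within [59.2 kHz, 149.4 kHz]: 90.6 kHz, 94.2 kHz, 136.8 kHz, 140.4 kHz.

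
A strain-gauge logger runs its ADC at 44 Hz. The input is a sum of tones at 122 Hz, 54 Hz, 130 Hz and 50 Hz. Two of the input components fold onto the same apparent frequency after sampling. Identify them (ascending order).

fs/2 = 22 Hz.
122 Hz mod fs = 34 Hz.
34 Hz > fs/2 = 22 Hz, folds to fs − 34 Hz = 10 Hz.
54 Hz mod fs = 10 Hz.
10 Hz ≤ fs/2 = 22 Hz, appears at 10 Hz.
130 Hz mod fs = 42 Hz.
42 Hz > fs/2 = 22 Hz, folds to fs − 42 Hz = 2 Hz.
50 Hz mod fs = 6 Hz.
6 Hz ≤ fs/2 = 22 Hz, appears at 6 Hz.
54 Hz and 122 Hz both map to 10 Hz.

54 Hz, 122 Hz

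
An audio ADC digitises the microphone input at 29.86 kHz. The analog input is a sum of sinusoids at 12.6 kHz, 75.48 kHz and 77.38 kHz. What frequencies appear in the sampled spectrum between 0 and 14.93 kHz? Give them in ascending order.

fs/2 = 14.93 kHz.
12.6 kHz ≤ fs/2 = 14.93 kHz, passes unchanged.
75.48 kHz mod fs = 15.76 kHz.
15.76 kHz > fs/2 = 14.93 kHz, folds to fs − 15.76 kHz = 14.1 kHz.
77.38 kHz mod fs = 17.66 kHz.
17.66 kHz > fs/2 = 14.93 kHz, folds to fs − 17.66 kHz = 12.2 kHz.
Distinct values: {12.2 kHz, 12.6 kHz, 14.1 kHz}.

12.2 kHz, 12.6 kHz, 14.1 kHz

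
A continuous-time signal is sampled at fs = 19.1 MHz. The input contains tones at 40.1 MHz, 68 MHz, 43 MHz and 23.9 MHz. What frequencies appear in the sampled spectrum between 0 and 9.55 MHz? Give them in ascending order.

1.9 MHz, 4.8 MHz, 8.4 MHz

fs/2 = 9.55 MHz.
40.1 MHz mod fs = 1.9 MHz.
1.9 MHz ≤ fs/2 = 9.55 MHz, appears at 1.9 MHz.
68 MHz mod fs = 10.7 MHz.
10.7 MHz > fs/2 = 9.55 MHz, folds to fs − 10.7 MHz = 8.4 MHz.
43 MHz mod fs = 4.8 MHz.
4.8 MHz ≤ fs/2 = 9.55 MHz, appears at 4.8 MHz.
23.9 MHz mod fs = 4.8 MHz.
4.8 MHz ≤ fs/2 = 9.55 MHz, appears at 4.8 MHz.
Distinct values: {1.9 MHz, 4.8 MHz, 8.4 MHz}.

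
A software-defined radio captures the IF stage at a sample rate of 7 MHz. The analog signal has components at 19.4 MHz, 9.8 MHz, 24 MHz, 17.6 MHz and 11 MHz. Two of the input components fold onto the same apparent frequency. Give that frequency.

3 MHz

fs/2 = 3.5 MHz.
19.4 MHz mod fs = 5.4 MHz.
5.4 MHz > fs/2 = 3.5 MHz, folds to fs − 5.4 MHz = 1.6 MHz.
9.8 MHz mod fs = 2.8 MHz.
2.8 MHz ≤ fs/2 = 3.5 MHz, appears at 2.8 MHz.
24 MHz mod fs = 3 MHz.
3 MHz ≤ fs/2 = 3.5 MHz, appears at 3 MHz.
17.6 MHz mod fs = 3.6 MHz.
3.6 MHz > fs/2 = 3.5 MHz, folds to fs − 3.6 MHz = 3.4 MHz.
11 MHz mod fs = 4 MHz.
4 MHz > fs/2 = 3.5 MHz, folds to fs − 4 MHz = 3 MHz.
11 MHz and 24 MHz both map to 3 MHz.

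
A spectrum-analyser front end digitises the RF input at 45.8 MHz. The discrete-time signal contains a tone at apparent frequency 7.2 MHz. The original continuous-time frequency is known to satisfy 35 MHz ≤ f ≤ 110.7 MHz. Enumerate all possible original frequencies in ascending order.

Frequencies that alias to 7.2 MHz are k·fs ± 7.2 MHz for integer k ≥ 0.
k=0: 7.2 MHz.
k=1: 38.6 MHz, 53 MHz.
k=2: 84.4 MHz, 98.8 MHz.
k=3: 130.2 MHz, 144.6 MHz.
Within [35 MHz, 110.7 MHz]: 38.6 MHz, 53 MHz, 84.4 MHz, 98.8 MHz.

38.6 MHz, 53 MHz, 84.4 MHz, 98.8 MHz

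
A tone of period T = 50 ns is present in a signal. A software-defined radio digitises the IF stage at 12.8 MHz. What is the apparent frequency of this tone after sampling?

T = 50 ns → f = 1/T = 20 MHz.
20 MHz mod fs = 7.2 MHz.
7.2 MHz > fs/2 = 6.4 MHz, folds to fs − 7.2 MHz = 5.6 MHz.

5.6 MHz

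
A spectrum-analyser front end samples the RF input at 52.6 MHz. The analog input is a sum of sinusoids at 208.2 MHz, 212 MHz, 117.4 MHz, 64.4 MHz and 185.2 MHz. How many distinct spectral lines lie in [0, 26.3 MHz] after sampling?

5

fs/2 = 26.3 MHz.
208.2 MHz mod fs = 50.4 MHz.
50.4 MHz > fs/2 = 26.3 MHz, folds to fs − 50.4 MHz = 2.2 MHz.
212 MHz mod fs = 1.6 MHz.
1.6 MHz ≤ fs/2 = 26.3 MHz, appears at 1.6 MHz.
117.4 MHz mod fs = 12.2 MHz.
12.2 MHz ≤ fs/2 = 26.3 MHz, appears at 12.2 MHz.
64.4 MHz mod fs = 11.8 MHz.
11.8 MHz ≤ fs/2 = 26.3 MHz, appears at 11.8 MHz.
185.2 MHz mod fs = 27.4 MHz.
27.4 MHz > fs/2 = 26.3 MHz, folds to fs − 27.4 MHz = 25.2 MHz.
Distinct values: {1.6 MHz, 2.2 MHz, 11.8 MHz, 12.2 MHz, 25.2 MHz} → 5.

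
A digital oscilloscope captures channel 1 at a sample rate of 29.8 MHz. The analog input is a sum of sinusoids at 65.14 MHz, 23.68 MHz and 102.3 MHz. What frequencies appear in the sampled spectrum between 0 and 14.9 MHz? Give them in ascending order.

fs/2 = 14.9 MHz.
65.14 MHz mod fs = 5.54 MHz.
5.54 MHz ≤ fs/2 = 14.9 MHz, appears at 5.54 MHz.
23.68 MHz > fs/2 = 14.9 MHz, folds to fs − 23.68 MHz = 6.12 MHz.
102.3 MHz mod fs = 12.9 MHz.
12.9 MHz ≤ fs/2 = 14.9 MHz, appears at 12.9 MHz.
Distinct values: {5.54 MHz, 6.12 MHz, 12.9 MHz}.

5.54 MHz, 6.12 MHz, 12.9 MHz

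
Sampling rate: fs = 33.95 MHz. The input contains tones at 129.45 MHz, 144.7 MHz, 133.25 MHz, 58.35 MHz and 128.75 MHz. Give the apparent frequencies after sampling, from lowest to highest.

fs/2 = 16.975 MHz.
129.45 MHz mod fs = 27.6 MHz.
27.6 MHz > fs/2 = 16.975 MHz, folds to fs − 27.6 MHz = 6.35 MHz.
144.7 MHz mod fs = 8.9 MHz.
8.9 MHz ≤ fs/2 = 16.975 MHz, appears at 8.9 MHz.
133.25 MHz mod fs = 31.4 MHz.
31.4 MHz > fs/2 = 16.975 MHz, folds to fs − 31.4 MHz = 2.55 MHz.
58.35 MHz mod fs = 24.4 MHz.
24.4 MHz > fs/2 = 16.975 MHz, folds to fs − 24.4 MHz = 9.55 MHz.
128.75 MHz mod fs = 26.9 MHz.
26.9 MHz > fs/2 = 16.975 MHz, folds to fs − 26.9 MHz = 7.05 MHz.
Distinct values: {2.55 MHz, 6.35 MHz, 7.05 MHz, 8.9 MHz, 9.55 MHz}.

2.55 MHz, 6.35 MHz, 7.05 MHz, 8.9 MHz, 9.55 MHz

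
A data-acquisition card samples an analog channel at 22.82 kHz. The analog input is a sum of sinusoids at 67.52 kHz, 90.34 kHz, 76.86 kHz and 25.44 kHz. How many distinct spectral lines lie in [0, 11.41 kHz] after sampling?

fs/2 = 11.41 kHz.
67.52 kHz mod fs = 21.88 kHz.
21.88 kHz > fs/2 = 11.41 kHz, folds to fs − 21.88 kHz = 0.94 kHz.
90.34 kHz mod fs = 21.88 kHz.
21.88 kHz > fs/2 = 11.41 kHz, folds to fs − 21.88 kHz = 0.94 kHz.
76.86 kHz mod fs = 8.4 kHz.
8.4 kHz ≤ fs/2 = 11.41 kHz, appears at 8.4 kHz.
25.44 kHz mod fs = 2.62 kHz.
2.62 kHz ≤ fs/2 = 11.41 kHz, appears at 2.62 kHz.
Distinct values: {0.94 kHz, 2.62 kHz, 8.4 kHz} → 3.

3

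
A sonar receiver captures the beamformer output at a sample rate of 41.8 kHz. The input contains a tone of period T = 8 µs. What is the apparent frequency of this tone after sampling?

T = 8 µs → f = 1/T = 125 kHz.
125 kHz mod fs = 41.4 kHz.
41.4 kHz > fs/2 = 20.9 kHz, folds to fs − 41.4 kHz = 0.4 kHz.

0.4 kHz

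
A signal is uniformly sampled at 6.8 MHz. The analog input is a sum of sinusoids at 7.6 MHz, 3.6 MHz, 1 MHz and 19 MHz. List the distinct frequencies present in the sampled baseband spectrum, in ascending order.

fs/2 = 3.4 MHz.
7.6 MHz mod fs = 0.8 MHz.
0.8 MHz ≤ fs/2 = 3.4 MHz, appears at 0.8 MHz.
3.6 MHz > fs/2 = 3.4 MHz, folds to fs − 3.6 MHz = 3.2 MHz.
1 MHz ≤ fs/2 = 3.4 MHz, passes unchanged.
19 MHz mod fs = 5.4 MHz.
5.4 MHz > fs/2 = 3.4 MHz, folds to fs − 5.4 MHz = 1.4 MHz.
Distinct values: {0.8 MHz, 1 MHz, 1.4 MHz, 3.2 MHz}.

0.8 MHz, 1 MHz, 1.4 MHz, 3.2 MHz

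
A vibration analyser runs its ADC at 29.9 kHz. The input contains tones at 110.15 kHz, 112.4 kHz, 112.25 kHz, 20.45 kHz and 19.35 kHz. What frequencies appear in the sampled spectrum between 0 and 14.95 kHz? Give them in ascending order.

fs/2 = 14.95 kHz.
110.15 kHz mod fs = 20.45 kHz.
20.45 kHz > fs/2 = 14.95 kHz, folds to fs − 20.45 kHz = 9.45 kHz.
112.4 kHz mod fs = 22.7 kHz.
22.7 kHz > fs/2 = 14.95 kHz, folds to fs − 22.7 kHz = 7.2 kHz.
112.25 kHz mod fs = 22.55 kHz.
22.55 kHz > fs/2 = 14.95 kHz, folds to fs − 22.55 kHz = 7.35 kHz.
20.45 kHz > fs/2 = 14.95 kHz, folds to fs − 20.45 kHz = 9.45 kHz.
19.35 kHz > fs/2 = 14.95 kHz, folds to fs − 19.35 kHz = 10.55 kHz.
Distinct values: {7.2 kHz, 7.35 kHz, 9.45 kHz, 10.55 kHz}.

7.2 kHz, 7.35 kHz, 9.45 kHz, 10.55 kHz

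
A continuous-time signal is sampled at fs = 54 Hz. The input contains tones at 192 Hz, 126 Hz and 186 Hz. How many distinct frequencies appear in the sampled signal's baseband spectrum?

fs/2 = 27 Hz.
192 Hz mod fs = 30 Hz.
30 Hz > fs/2 = 27 Hz, folds to fs − 30 Hz = 24 Hz.
126 Hz mod fs = 18 Hz.
18 Hz ≤ fs/2 = 27 Hz, appears at 18 Hz.
186 Hz mod fs = 24 Hz.
24 Hz ≤ fs/2 = 27 Hz, appears at 24 Hz.
Distinct values: {18 Hz, 24 Hz} → 2.

2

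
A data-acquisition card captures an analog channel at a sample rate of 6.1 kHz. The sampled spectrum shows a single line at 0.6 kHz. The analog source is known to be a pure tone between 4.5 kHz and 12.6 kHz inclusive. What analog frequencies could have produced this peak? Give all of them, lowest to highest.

5.5 kHz, 6.7 kHz, 11.6 kHz

Frequencies that alias to 0.6 kHz are k·fs ± 0.6 kHz for integer k ≥ 0.
k=0: 0.6 kHz.
k=1: 5.5 kHz, 6.7 kHz.
k=2: 11.6 kHz, 12.8 kHz.
k=3: 17.7 kHz, 18.9 kHz.
Within [4.5 kHz, 12.6 kHz]: 5.5 kHz, 6.7 kHz, 11.6 kHz.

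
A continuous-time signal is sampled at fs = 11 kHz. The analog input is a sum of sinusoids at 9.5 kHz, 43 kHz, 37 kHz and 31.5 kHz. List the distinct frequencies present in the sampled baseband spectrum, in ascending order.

fs/2 = 5.5 kHz.
9.5 kHz > fs/2 = 5.5 kHz, folds to fs − 9.5 kHz = 1.5 kHz.
43 kHz mod fs = 10 kHz.
10 kHz > fs/2 = 5.5 kHz, folds to fs − 10 kHz = 1 kHz.
37 kHz mod fs = 4 kHz.
4 kHz ≤ fs/2 = 5.5 kHz, appears at 4 kHz.
31.5 kHz mod fs = 9.5 kHz.
9.5 kHz > fs/2 = 5.5 kHz, folds to fs − 9.5 kHz = 1.5 kHz.
Distinct values: {1 kHz, 1.5 kHz, 4 kHz}.

1 kHz, 1.5 kHz, 4 kHz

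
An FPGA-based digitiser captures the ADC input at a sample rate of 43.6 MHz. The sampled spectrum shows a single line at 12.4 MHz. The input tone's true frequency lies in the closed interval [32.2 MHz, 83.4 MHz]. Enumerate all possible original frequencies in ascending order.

56 MHz, 74.8 MHz

Frequencies that alias to 12.4 MHz are k·fs ± 12.4 MHz for integer k ≥ 0.
k=0: 12.4 MHz.
k=1: 31.2 MHz, 56 MHz.
k=2: 74.8 MHz, 99.6 MHz.
k=3: 118.4 MHz, 143.2 MHz.
Within [32.2 MHz, 83.4 MHz]: 56 MHz, 74.8 MHz.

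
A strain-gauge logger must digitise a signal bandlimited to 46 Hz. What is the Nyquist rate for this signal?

92 Hz

Nyquist rate = 2 × 46 Hz = 92 Hz.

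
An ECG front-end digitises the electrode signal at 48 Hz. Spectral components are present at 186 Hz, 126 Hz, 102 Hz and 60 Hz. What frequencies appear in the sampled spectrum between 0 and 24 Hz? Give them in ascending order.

fs/2 = 24 Hz.
186 Hz mod fs = 42 Hz.
42 Hz > fs/2 = 24 Hz, folds to fs − 42 Hz = 6 Hz.
126 Hz mod fs = 30 Hz.
30 Hz > fs/2 = 24 Hz, folds to fs − 30 Hz = 18 Hz.
102 Hz mod fs = 6 Hz.
6 Hz ≤ fs/2 = 24 Hz, appears at 6 Hz.
60 Hz mod fs = 12 Hz.
12 Hz ≤ fs/2 = 24 Hz, appears at 12 Hz.
Distinct values: {6 Hz, 12 Hz, 18 Hz}.

6 Hz, 12 Hz, 18 Hz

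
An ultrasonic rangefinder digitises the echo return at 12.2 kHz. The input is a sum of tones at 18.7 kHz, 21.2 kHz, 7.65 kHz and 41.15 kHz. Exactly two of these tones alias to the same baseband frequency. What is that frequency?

fs/2 = 6.1 kHz.
18.7 kHz mod fs = 6.5 kHz.
6.5 kHz > fs/2 = 6.1 kHz, folds to fs − 6.5 kHz = 5.7 kHz.
21.2 kHz mod fs = 9 kHz.
9 kHz > fs/2 = 6.1 kHz, folds to fs − 9 kHz = 3.2 kHz.
7.65 kHz > fs/2 = 6.1 kHz, folds to fs − 7.65 kHz = 4.55 kHz.
41.15 kHz mod fs = 4.55 kHz.
4.55 kHz ≤ fs/2 = 6.1 kHz, appears at 4.55 kHz.
7.65 kHz and 41.15 kHz both map to 4.55 kHz.

4.55 kHz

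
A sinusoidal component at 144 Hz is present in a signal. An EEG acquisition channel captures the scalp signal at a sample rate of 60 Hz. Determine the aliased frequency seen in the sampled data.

144 Hz mod fs = 24 Hz.
24 Hz ≤ fs/2 = 30 Hz, appears at 24 Hz.

24 Hz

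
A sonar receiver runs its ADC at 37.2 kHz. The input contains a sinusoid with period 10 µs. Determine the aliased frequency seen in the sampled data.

11.6 kHz

T = 10 µs → f = 1/T = 100 kHz.
100 kHz mod fs = 25.6 kHz.
25.6 kHz > fs/2 = 18.6 kHz, folds to fs − 25.6 kHz = 11.6 kHz.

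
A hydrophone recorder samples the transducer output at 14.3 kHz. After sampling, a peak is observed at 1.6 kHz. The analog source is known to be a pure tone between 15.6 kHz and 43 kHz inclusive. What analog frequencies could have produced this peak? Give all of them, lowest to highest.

Frequencies that alias to 1.6 kHz are k·fs ± 1.6 kHz for integer k ≥ 0.
k=0: 1.6 kHz.
k=1: 12.7 kHz, 15.9 kHz.
k=2: 27 kHz, 30.2 kHz.
k=3: 41.3 kHz, 44.5 kHz.
k=4: 55.6 kHz, 58.8 kHz.
Within [15.6 kHz, 43 kHz]: 15.9 kHz, 27 kHz, 30.2 kHz, 41.3 kHz.

15.9 kHz, 27 kHz, 30.2 kHz, 41.3 kHz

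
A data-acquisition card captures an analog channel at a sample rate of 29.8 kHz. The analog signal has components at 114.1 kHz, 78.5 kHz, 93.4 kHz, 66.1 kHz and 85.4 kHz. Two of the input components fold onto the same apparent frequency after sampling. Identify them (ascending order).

fs/2 = 14.9 kHz.
114.1 kHz mod fs = 24.7 kHz.
24.7 kHz > fs/2 = 14.9 kHz, folds to fs − 24.7 kHz = 5.1 kHz.
78.5 kHz mod fs = 18.9 kHz.
18.9 kHz > fs/2 = 14.9 kHz, folds to fs − 18.9 kHz = 10.9 kHz.
93.4 kHz mod fs = 4 kHz.
4 kHz ≤ fs/2 = 14.9 kHz, appears at 4 kHz.
66.1 kHz mod fs = 6.5 kHz.
6.5 kHz ≤ fs/2 = 14.9 kHz, appears at 6.5 kHz.
85.4 kHz mod fs = 25.8 kHz.
25.8 kHz > fs/2 = 14.9 kHz, folds to fs − 25.8 kHz = 4 kHz.
85.4 kHz and 93.4 kHz both map to 4 kHz.

85.4 kHz, 93.4 kHz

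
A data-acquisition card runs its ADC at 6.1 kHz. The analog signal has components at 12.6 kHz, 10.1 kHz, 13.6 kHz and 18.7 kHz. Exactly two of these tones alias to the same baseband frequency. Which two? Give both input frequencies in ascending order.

12.6 kHz, 18.7 kHz

fs/2 = 3.05 kHz.
12.6 kHz mod fs = 0.4 kHz.
0.4 kHz ≤ fs/2 = 3.05 kHz, appears at 0.4 kHz.
10.1 kHz mod fs = 4 kHz.
4 kHz > fs/2 = 3.05 kHz, folds to fs − 4 kHz = 2.1 kHz.
13.6 kHz mod fs = 1.4 kHz.
1.4 kHz ≤ fs/2 = 3.05 kHz, appears at 1.4 kHz.
18.7 kHz mod fs = 0.4 kHz.
0.4 kHz ≤ fs/2 = 3.05 kHz, appears at 0.4 kHz.
12.6 kHz and 18.7 kHz both map to 0.4 kHz.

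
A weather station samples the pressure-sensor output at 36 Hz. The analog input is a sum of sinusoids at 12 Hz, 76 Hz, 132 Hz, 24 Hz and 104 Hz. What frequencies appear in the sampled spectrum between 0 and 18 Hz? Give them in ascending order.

4 Hz, 12 Hz

fs/2 = 18 Hz.
12 Hz ≤ fs/2 = 18 Hz, passes unchanged.
76 Hz mod fs = 4 Hz.
4 Hz ≤ fs/2 = 18 Hz, appears at 4 Hz.
132 Hz mod fs = 24 Hz.
24 Hz > fs/2 = 18 Hz, folds to fs − 24 Hz = 12 Hz.
24 Hz > fs/2 = 18 Hz, folds to fs − 24 Hz = 12 Hz.
104 Hz mod fs = 32 Hz.
32 Hz > fs/2 = 18 Hz, folds to fs − 32 Hz = 4 Hz.
Distinct values: {4 Hz, 12 Hz}.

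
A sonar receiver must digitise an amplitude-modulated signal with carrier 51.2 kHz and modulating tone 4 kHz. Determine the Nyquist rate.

110.4 kHz

AM sidebands sit at fc ± fm = 47.2 kHz and 55.2 kHz.
Highest-frequency component: 55.2 kHz.
Nyquist rate = 2 × 55.2 kHz = 110.4 kHz.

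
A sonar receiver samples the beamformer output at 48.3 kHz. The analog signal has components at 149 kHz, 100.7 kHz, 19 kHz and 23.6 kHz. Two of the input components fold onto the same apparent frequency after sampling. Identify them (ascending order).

fs/2 = 24.15 kHz.
149 kHz mod fs = 4.1 kHz.
4.1 kHz ≤ fs/2 = 24.15 kHz, appears at 4.1 kHz.
100.7 kHz mod fs = 4.1 kHz.
4.1 kHz ≤ fs/2 = 24.15 kHz, appears at 4.1 kHz.
19 kHz ≤ fs/2 = 24.15 kHz, passes unchanged.
23.6 kHz ≤ fs/2 = 24.15 kHz, passes unchanged.
100.7 kHz and 149 kHz both map to 4.1 kHz.

100.7 kHz, 149 kHz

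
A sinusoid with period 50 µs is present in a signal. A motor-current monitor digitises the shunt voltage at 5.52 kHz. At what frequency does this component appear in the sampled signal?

T = 50 µs → f = 1/T = 20 kHz.
20 kHz mod fs = 3.44 kHz.
3.44 kHz > fs/2 = 2.76 kHz, folds to fs − 3.44 kHz = 2.08 kHz.

2.08 kHz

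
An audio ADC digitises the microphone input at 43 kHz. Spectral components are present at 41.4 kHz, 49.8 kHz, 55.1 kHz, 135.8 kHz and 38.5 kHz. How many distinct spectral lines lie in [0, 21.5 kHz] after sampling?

fs/2 = 21.5 kHz.
41.4 kHz > fs/2 = 21.5 kHz, folds to fs − 41.4 kHz = 1.6 kHz.
49.8 kHz mod fs = 6.8 kHz.
6.8 kHz ≤ fs/2 = 21.5 kHz, appears at 6.8 kHz.
55.1 kHz mod fs = 12.1 kHz.
12.1 kHz ≤ fs/2 = 21.5 kHz, appears at 12.1 kHz.
135.8 kHz mod fs = 6.8 kHz.
6.8 kHz ≤ fs/2 = 21.5 kHz, appears at 6.8 kHz.
38.5 kHz > fs/2 = 21.5 kHz, folds to fs − 38.5 kHz = 4.5 kHz.
Distinct values: {1.6 kHz, 4.5 kHz, 6.8 kHz, 12.1 kHz} → 4.

4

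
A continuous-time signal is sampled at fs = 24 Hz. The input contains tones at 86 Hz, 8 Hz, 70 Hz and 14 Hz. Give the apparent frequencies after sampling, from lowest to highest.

2 Hz, 8 Hz, 10 Hz

fs/2 = 12 Hz.
86 Hz mod fs = 14 Hz.
14 Hz > fs/2 = 12 Hz, folds to fs − 14 Hz = 10 Hz.
8 Hz ≤ fs/2 = 12 Hz, passes unchanged.
70 Hz mod fs = 22 Hz.
22 Hz > fs/2 = 12 Hz, folds to fs − 22 Hz = 2 Hz.
14 Hz > fs/2 = 12 Hz, folds to fs − 14 Hz = 10 Hz.
Distinct values: {2 Hz, 8 Hz, 10 Hz}.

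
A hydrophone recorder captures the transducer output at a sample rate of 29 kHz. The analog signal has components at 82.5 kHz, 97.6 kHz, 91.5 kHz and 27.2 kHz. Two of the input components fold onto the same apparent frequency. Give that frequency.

fs/2 = 14.5 kHz.
82.5 kHz mod fs = 24.5 kHz.
24.5 kHz > fs/2 = 14.5 kHz, folds to fs − 24.5 kHz = 4.5 kHz.
97.6 kHz mod fs = 10.6 kHz.
10.6 kHz ≤ fs/2 = 14.5 kHz, appears at 10.6 kHz.
91.5 kHz mod fs = 4.5 kHz.
4.5 kHz ≤ fs/2 = 14.5 kHz, appears at 4.5 kHz.
27.2 kHz > fs/2 = 14.5 kHz, folds to fs − 27.2 kHz = 1.8 kHz.
82.5 kHz and 91.5 kHz both map to 4.5 kHz.

4.5 kHz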